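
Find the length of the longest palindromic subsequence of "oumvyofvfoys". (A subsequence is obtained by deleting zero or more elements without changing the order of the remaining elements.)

One longest palindromic subsequence is yofvfoy (positions 5,6,7,8,9,10,11); it reads the same forward and backward, and the interval DP gives dp[1][12] = 7.

7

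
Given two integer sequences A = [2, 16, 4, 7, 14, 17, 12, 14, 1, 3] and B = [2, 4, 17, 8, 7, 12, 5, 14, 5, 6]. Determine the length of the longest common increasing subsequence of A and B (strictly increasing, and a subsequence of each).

A longest common strictly increasing subsequence is 2, 4, 7, 12, 14 (length 5); it appears in order in both A and B, and no longer such subsequence exists.

5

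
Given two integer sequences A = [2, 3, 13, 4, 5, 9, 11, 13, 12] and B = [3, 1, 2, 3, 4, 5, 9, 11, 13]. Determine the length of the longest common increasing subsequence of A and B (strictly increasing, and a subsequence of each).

A longest common strictly increasing subsequence is 2, 3, 4, 5, 9, 11, 13 (length 7); it appears in order in both A and B, and no longer such subsequence exists.

7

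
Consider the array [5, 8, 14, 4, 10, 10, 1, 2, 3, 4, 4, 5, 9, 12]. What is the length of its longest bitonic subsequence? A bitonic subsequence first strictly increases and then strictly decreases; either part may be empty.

7

Let inc[i] be the LIS ending at i and dec[i] the longest strictly decreasing subsequence starting at i. inc = [1, 2, 3, 1, 3, 3, 1, 2, 3, 4, 4, 5, 6, 7], dec = [3, 3, 3, 2, 2, 2, 1, 1, 1, 1, 1, 1, 1, 1].
max_i inc[i]+dec[i]−1 = 7, with one witness 1, 2, 3, 4, 5, 9, 12.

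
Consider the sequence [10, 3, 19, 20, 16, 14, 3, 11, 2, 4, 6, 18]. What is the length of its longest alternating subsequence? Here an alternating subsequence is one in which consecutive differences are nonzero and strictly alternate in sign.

A longest alternating subsequence is 10, 3, 19, 3, 11, 2, 4 (positions 1,2,3,7,8,9,10); its 6 consecutive differences strictly alternate in sign, and length 7 is optimal.

7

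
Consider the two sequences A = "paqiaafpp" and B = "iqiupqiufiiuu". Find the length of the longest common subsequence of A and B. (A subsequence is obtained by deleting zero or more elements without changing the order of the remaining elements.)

A longest common subsequence is pqif (length 4); the LCS DP confirms no longer common subsequence exists.

4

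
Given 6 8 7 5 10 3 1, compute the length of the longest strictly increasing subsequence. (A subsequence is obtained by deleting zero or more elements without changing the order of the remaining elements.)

3

Let dp[i] be the longest increasing subsequence ending at position i. Then dp = [1, 2, 2, 1, 3, 1, 1].
The maximum is 3; one witness is 6, 8, 10 at positions 1,2,5.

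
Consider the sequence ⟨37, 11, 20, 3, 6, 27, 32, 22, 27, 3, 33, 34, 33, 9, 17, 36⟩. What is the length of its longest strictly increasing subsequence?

7

Let dp[i] be the longest increasing subsequence ending at position i. Then dp = [1, 1, 2, 1, 2, 3, 4, 3, 4, 1, 5, 6, 5, 3, 4, 7].
The maximum is 7; one witness is 11, 20, 27, 32, 33, 34, 36 at positions 2,3,6,7,11,12,16.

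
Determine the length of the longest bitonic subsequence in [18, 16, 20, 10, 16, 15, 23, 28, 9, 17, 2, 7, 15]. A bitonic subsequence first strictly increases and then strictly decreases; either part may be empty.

6

Let inc[i] be the LIS ending at i and dec[i] the longest strictly decreasing subsequence starting at i. inc = [1, 1, 2, 1, 2, 2, 3, 4, 1, 3, 1, 2, 3], dec = [5, 4, 5, 3, 4, 3, 3, 3, 2, 2, 1, 1, 1].
max_i inc[i]+dec[i]−1 = 6, with one witness 18, 20, 16, 15, 9, 7.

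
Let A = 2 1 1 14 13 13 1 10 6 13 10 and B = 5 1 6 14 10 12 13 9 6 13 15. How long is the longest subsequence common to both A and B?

Backtracking the LCS table gives one alignment: 1 (A2,B2) → 14 (A4,B4) → 13 (A5,B7) → 6 (A9,B9) → 13 (A10,B10).
So the longest common subsequence has length 5.

5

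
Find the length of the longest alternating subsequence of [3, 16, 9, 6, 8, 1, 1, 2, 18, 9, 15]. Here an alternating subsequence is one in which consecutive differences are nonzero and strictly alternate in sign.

Track the best alternating length ending on an up-step vs a down-step at each position: up/down = 1/1, 2/1, 2/3, 2/3, 4/3, 1/5, 1/5, 6/5, 6/1, 6/7, 8/7.
The maximum over both is 8; one such subsequence is 3, 16, 6, 8, 1, 18, 9, 15.

8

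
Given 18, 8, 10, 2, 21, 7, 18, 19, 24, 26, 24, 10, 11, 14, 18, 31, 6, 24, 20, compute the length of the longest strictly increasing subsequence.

One longest increasing subsequence is 8, 10, 18, 19, 24, 26, 31 (positions 2,3,7,8,9,10,16), of length 7; no longer one exists.

7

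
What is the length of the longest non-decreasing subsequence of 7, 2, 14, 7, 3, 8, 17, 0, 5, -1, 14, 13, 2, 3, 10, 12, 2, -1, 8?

One longest non-decreasing subsequence is 7, 7, 8, 10, 12 (positions 1,4,6,15,16), of length 5; no longer one exists.

5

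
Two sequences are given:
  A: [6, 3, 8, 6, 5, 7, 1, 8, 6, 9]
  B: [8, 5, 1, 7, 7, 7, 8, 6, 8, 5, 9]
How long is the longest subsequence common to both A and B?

A longest common subsequence is 8, 5, 7, 8, 6, 9 (length 6); the LCS DP confirms no longer common subsequence exists.

6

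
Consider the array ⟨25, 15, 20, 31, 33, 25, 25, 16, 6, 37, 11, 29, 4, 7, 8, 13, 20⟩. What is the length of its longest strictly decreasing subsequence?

5

Scanning left to right, the best length ending at each element is: 25→1, 15→2, 20→2, 31→1, 33→1, 25→2, 25→2, 16→3, 6→4, 37→1, 11→4, 29→2, 4→5, 7→5, 8→5, 13→4, 20→3.
So the longest decreasing subsequence has length 5, e.g. 25, 20, 16, 6, 4.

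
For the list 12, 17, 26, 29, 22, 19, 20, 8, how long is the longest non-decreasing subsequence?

4

One longest non-decreasing subsequence is 12, 17, 26, 29 (positions 1,2,3,4), of length 4; no longer one exists.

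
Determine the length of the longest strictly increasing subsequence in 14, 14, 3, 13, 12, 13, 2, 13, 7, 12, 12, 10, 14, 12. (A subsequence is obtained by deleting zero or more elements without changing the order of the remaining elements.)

One longest increasing subsequence is 3, 12, 13, 14 (positions 3,5,6,13), of length 4; no longer one exists.

4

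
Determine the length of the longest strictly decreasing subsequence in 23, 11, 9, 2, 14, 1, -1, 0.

One longest decreasing subsequence is 23, 11, 9, 2, 1, -1 (positions 1,2,3,4,6,7), of length 6; no longer one exists.

6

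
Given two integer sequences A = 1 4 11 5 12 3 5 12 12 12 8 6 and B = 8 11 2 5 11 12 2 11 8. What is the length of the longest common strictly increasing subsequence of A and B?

2

A longest common strictly increasing subsequence is 11, 12 (length 2); it appears in order in both A and B, and no longer such subsequence exists.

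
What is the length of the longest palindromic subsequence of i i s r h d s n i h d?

5

One longest palindromic subsequence is isdsi (positions 2,3,6,7,9); it reads the same forward and backward, and the interval DP gives dp[1][11] = 5.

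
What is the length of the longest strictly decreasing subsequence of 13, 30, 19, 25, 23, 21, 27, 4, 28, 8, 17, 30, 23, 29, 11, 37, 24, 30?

6

Scanning left to right, the best length ending at each element is: 13→1, 30→1, 19→2, 25→2, 23→3, 21→4, 27→2, 4→5, 28→2, 8→5, 17→5, 30→1, 23→3, 29→2, 11→6, 37→1, 24→3, 30→2.
So the longest decreasing subsequence has length 6, e.g. 30, 25, 23, 21, 17, 11.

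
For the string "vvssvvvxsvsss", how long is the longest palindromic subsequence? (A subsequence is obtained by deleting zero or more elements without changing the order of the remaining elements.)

8

One longest palindromic subsequence is ssvvvvss (positions 3,4,5,6,7,10,12,13); it reads the same forward and backward, and the interval DP gives dp[1][13] = 8.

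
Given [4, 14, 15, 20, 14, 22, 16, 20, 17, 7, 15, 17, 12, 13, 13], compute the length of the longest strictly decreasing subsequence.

Let dp[i] be the longest decreasing subsequence ending at position i. Then dp = [1, 1, 1, 1, 2, 1, 2, 2, 3, 4, 4, 3, 5, 5, 5].
The maximum is 5; one witness is 22, 20, 17, 15, 12 at positions 6,8,9,11,13.

5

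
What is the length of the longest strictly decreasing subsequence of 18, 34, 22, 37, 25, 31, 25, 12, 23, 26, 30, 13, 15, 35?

5

Scanning left to right, the best length ending at each element is: 18→1, 34→1, 22→2, 37→1, 25→2, 31→2, 25→3, 12→4, 23→4, 26→3, 30→3, 13→5, 15→5, 35→2.
So the longest decreasing subsequence has length 5, e.g. 34, 31, 25, 23, 13.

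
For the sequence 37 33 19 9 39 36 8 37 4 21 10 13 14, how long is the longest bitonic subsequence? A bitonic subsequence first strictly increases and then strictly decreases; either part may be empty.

6

One longest bitonic subsequence is 37, 33, 19, 9, 8, 4 (positions 1,2,3,4,7,9): it rises to 37 then falls. Length 6 is optimal.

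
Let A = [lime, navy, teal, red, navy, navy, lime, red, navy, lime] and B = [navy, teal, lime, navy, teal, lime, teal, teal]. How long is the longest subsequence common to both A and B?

Backtracking the LCS table gives one alignment: navy (A2,B1) → teal (A3,B2) → lime (A7,B3) → navy (A9,B4) → lime (A10,B6).
So the longest common subsequence has length 5.

5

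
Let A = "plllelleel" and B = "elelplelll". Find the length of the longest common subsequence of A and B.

7

A longest common subsequence is lllelll (length 7); the LCS DP confirms no longer common subsequence exists.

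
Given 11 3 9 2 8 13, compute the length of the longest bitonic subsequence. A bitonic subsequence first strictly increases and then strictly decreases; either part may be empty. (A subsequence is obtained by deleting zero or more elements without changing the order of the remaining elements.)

3

Let inc[i] be the LIS ending at i and dec[i] the longest strictly decreasing subsequence starting at i. inc = [1, 1, 2, 1, 2, 3], dec = [3, 2, 2, 1, 1, 1].
max_i inc[i]+dec[i]−1 = 3, with one witness 11, 9, 8.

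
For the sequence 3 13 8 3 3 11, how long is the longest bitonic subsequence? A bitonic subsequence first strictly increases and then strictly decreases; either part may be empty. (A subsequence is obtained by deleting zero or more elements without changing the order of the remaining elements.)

4

One longest bitonic subsequence is 3, 13, 8, 3 (positions 1,2,3,5): it rises to 13 then falls. Length 4 is optimal.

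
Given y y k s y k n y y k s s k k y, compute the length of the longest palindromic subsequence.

Using dp[i][j] = 2 + dp[i+1][j−1] if the ends match, else max(dp[i+1][j], dp[i][j−1]):
dp[1][15] = 10. A witness is ykskyyksky at positions 1,3,4,6,8,9,10,12,14,15.

10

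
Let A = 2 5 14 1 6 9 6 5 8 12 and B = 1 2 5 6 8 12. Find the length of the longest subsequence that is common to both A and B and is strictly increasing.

5

For each value that appears in both, track the longest common increasing run ending there.
The best achievable length is 5; one witness is 2, 5, 6, 8, 12 (A-positions 1,2,5,9,10, B-positions 2,3,4,5,6).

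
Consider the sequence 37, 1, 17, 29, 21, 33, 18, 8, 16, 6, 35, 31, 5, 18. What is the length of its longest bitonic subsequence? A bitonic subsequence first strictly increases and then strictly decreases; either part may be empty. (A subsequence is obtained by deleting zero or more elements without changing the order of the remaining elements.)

One longest bitonic subsequence is 1, 17, 29, 21, 18, 16, 6, 5 (positions 2,3,4,5,7,9,10,13): it rises to 29 then falls. Length 8 is optimal.

8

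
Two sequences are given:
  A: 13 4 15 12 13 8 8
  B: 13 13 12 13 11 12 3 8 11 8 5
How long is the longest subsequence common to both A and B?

5

Backtracking the LCS table gives one alignment: 13 (A1,B2) → 12 (A4,B3) → 13 (A5,B4) → 8 (A6,B8) → 8 (A7,B10).
So the longest common subsequence has length 5.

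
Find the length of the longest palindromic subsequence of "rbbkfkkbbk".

Using dp[i][j] = 2 + dp[i+1][j−1] if the ends match, else max(dp[i+1][j], dp[i][j−1]):
dp[1][10] = 7. A witness is bbkkkbb at positions 2,3,4,6,7,8,9.

7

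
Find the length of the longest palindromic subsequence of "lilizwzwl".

Using dp[i][j] = 2 + dp[i+1][j−1] if the ends match, else max(dp[i+1][j], dp[i][j−1]):
dp[1][9] = 5. A witness is lwzwl at positions 1,6,7,8,9.

5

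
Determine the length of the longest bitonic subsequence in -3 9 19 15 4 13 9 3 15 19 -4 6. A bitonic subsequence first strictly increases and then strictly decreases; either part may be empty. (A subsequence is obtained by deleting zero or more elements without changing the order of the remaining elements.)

8

One longest bitonic subsequence is -3, 9, 19, 15, 13, 9, 3, -4 (positions 1,2,3,4,6,7,8,11): it rises to 19 then falls. Length 8 is optimal.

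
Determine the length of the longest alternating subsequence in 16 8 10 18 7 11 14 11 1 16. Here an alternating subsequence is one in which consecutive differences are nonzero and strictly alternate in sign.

7

A longest alternating subsequence is 16, 8, 10, 7, 14, 11, 16 (positions 1,2,3,5,7,8,10); its 6 consecutive differences strictly alternate in sign, and length 7 is optimal.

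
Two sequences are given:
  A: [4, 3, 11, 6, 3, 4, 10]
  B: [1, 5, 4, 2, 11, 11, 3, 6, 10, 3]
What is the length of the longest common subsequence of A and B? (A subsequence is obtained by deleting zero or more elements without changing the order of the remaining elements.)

4

Backtracking the LCS table gives one alignment: 4 (A1,B3) → 3 (A2,B7) → 6 (A4,B8) → 3 (A5,B10).
So the longest common subsequence has length 4.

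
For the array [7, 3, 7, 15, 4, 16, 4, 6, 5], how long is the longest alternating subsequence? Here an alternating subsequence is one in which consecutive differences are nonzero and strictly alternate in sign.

8

Track the best alternating length ending on an up-step vs a down-step at each position: up/down = 1/1, 1/2, 3/1, 3/1, 3/4, 5/1, 3/6, 7/6, 7/8.
The maximum over both is 8; one such subsequence is 7, 3, 7, 4, 16, 4, 6, 5.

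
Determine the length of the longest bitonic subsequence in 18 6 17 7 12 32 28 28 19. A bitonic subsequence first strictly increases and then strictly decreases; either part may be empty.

One longest bitonic subsequence is 6, 7, 12, 32, 28, 19 (positions 2,4,5,6,8,9): it rises to 32 then falls. Length 6 is optimal.

6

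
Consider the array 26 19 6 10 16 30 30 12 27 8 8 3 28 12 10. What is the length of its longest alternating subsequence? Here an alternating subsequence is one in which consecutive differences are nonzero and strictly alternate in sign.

8

A longest alternating subsequence is 26, 6, 16, 12, 27, 8, 28, 12 (positions 1,3,5,8,9,10,13,14); its 7 consecutive differences strictly alternate in sign, and length 8 is optimal.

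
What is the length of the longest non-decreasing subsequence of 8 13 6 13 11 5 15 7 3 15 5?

One longest non-decreasing subsequence is 8, 13, 13, 15, 15 (positions 1,2,4,7,10), of length 5; no longer one exists.

5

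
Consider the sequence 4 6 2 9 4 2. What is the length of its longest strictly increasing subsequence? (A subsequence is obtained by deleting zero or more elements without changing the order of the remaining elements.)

3

Let dp[i] be the longest increasing subsequence ending at position i. Then dp = [1, 2, 1, 3, 2, 1].
The maximum is 3; one witness is 4, 6, 9 at positions 1,2,4.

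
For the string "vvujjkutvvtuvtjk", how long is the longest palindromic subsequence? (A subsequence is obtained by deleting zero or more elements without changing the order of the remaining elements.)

Using dp[i][j] = 2 + dp[i+1][j−1] if the ends match, else max(dp[i+1][j], dp[i][j−1]):
dp[1][16] = 8. A witness is kutvvtuk at positions 6,7,8,9,10,11,12,16.

8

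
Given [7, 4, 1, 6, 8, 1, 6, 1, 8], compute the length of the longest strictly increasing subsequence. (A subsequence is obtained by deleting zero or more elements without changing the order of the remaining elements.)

Let dp[i] be the longest increasing subsequence ending at position i. Then dp = [1, 1, 1, 2, 3, 1, 2, 1, 3].
The maximum is 3; one witness is 4, 6, 8 at positions 2,4,5.

3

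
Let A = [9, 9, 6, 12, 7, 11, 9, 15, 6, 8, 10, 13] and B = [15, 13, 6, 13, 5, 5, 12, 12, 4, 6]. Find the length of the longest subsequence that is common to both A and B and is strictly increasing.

For each value that appears in both, track the longest common increasing run ending there.
The best achievable length is 2; one witness is 6, 13 (A-positions 3,12, B-positions 3,4).

2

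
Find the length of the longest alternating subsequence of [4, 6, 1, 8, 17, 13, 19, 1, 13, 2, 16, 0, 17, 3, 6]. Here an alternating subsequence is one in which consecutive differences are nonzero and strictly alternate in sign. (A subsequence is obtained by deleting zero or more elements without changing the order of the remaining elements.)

Track the best alternating length ending on an up-step vs a down-step at each position: up/down = 1/1, 2/1, 1/3, 4/1, 4/1, 4/5, 6/1, 1/7, 8/7, 8/9, 10/7, 1/11, 12/7, 12/13, 14/13.
The maximum over both is 14; one such subsequence is 4, 6, 1, 17, 13, 19, 1, 13, 2, 16, 0, 17, 3, 6.

14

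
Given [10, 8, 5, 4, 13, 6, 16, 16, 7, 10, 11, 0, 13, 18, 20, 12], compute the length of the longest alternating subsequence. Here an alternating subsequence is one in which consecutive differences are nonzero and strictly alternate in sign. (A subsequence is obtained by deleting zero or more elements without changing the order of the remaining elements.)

A longest alternating subsequence is 10, 8, 13, 6, 16, 7, 10, 0, 13, 12 (positions 1,2,5,6,7,9,10,12,13,16); its 9 consecutive differences strictly alternate in sign, and length 10 is optimal.

10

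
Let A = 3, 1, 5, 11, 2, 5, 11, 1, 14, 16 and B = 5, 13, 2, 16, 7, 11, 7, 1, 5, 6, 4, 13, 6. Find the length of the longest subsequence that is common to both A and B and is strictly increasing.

2

For each value that appears in both, track the longest common increasing run ending there.
The best achievable length is 2; one witness is 5, 16 (A-positions 3,10, B-positions 1,4).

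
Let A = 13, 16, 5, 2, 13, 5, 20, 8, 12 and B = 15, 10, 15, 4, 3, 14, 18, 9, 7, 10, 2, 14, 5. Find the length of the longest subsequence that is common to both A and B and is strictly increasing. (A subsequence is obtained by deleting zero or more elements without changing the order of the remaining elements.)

For each value that appears in both, track the longest common increasing run ending there.
The best achievable length is 2; one witness is 2, 5 (A-positions 4,6, B-positions 11,13).

2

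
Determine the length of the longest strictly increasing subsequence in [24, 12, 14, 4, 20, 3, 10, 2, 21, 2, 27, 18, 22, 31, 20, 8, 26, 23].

Let dp[i] be the longest increasing subsequence ending at position i. Then dp = [1, 1, 2, 1, 3, 1, 2, 1, 4, 1, 5, 3, 5, 6, 4, 2, 6, 6].
The maximum is 6; one witness is 12, 14, 20, 21, 27, 31 at positions 2,3,5,9,11,14.

6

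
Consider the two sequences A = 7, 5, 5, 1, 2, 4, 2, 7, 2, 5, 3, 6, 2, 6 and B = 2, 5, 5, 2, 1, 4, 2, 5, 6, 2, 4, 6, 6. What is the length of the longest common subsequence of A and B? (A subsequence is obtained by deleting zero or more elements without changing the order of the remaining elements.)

Backtracking the LCS table gives one alignment: 5 (A2,B2) → 5 (A3,B3) → 1 (A4,B5) → 4 (A6,B6) → 2 (A9,B7) → 5 (A10,B8) → 6 (A12,B9) → 2 (A13,B10) → 6 (A14,B13).
So the longest common subsequence has length 9.

9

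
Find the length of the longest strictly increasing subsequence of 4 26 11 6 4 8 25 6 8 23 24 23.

Let dp[i] be the longest increasing subsequence ending at position i. Then dp = [1, 2, 2, 2, 1, 3, 4, 2, 3, 4, 5, 4].
The maximum is 5; one witness is 4, 6, 8, 23, 24 at positions 1,4,6,10,11.

5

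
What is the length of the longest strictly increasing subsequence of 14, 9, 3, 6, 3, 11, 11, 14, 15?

5

Scanning left to right, the best length ending at each element is: 14→1, 9→1, 3→1, 6→2, 3→1, 11→3, 11→3, 14→4, 15→5.
So the longest increasing subsequence has length 5, e.g. 3, 6, 11, 14, 15.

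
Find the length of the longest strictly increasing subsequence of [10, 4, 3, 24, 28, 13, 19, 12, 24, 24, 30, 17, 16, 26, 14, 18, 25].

5

Let dp[i] be the longest increasing subsequence ending at position i. Then dp = [1, 1, 1, 2, 3, 2, 3, 2, 4, 4, 5, 3, 3, 5, 3, 4, 5].
The maximum is 5; one witness is 10, 13, 19, 24, 30 at positions 1,6,7,9,11.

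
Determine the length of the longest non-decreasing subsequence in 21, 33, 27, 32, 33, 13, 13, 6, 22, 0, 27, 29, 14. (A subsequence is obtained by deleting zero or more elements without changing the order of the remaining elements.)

Scanning left to right, the best length ending at each element is: 21→1, 33→2, 27→2, 32→3, 33→4, 13→1, 13→2, 6→1, 22→3, 0→1, 27→4, 29→5, 14→3.
So the longest non-decreasing subsequence has length 5, e.g. 13, 13, 22, 27, 29.

5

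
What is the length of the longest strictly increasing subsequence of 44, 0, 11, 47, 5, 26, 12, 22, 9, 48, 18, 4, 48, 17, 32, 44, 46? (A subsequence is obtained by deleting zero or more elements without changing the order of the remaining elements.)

7

One longest increasing subsequence is 0, 11, 12, 22, 32, 44, 46 (positions 2,3,7,8,15,16,17), of length 7; no longer one exists.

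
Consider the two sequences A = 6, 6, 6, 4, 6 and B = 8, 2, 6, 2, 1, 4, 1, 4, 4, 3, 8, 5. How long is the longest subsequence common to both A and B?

2

A longest common subsequence is 6, 4 (length 2); the LCS DP confirms no longer common subsequence exists.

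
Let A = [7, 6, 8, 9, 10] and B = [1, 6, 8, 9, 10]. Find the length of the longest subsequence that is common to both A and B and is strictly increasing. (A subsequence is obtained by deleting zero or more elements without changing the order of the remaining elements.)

A longest common strictly increasing subsequence is 6, 8, 9, 10 (length 4); it appears in order in both A and B, and no longer such subsequence exists.

4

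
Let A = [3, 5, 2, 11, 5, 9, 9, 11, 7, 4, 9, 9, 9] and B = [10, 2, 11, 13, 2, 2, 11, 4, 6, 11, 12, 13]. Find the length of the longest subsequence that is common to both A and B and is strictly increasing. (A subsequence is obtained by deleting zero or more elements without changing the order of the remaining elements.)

For each value that appears in both, track the longest common increasing run ending there.
The best achievable length is 2; one witness is 2, 11 (A-positions 3,4, B-positions 2,3).

2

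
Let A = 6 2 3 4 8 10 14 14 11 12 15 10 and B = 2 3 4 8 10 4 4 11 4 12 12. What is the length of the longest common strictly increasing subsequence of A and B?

7

For each value that appears in both, track the longest common increasing run ending there.
The best achievable length is 7; one witness is 2, 3, 4, 8, 10, 11, 12 (A-positions 2,3,4,5,6,9,10, B-positions 1,2,3,4,5,8,10).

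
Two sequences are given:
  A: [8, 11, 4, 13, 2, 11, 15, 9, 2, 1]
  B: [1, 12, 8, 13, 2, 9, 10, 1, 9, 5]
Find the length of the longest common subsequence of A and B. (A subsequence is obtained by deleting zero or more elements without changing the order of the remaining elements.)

5

Backtracking the LCS table gives one alignment: 8 (A1,B3) → 13 (A4,B4) → 2 (A5,B5) → 9 (A8,B6) → 1 (A10,B8).
So the longest common subsequence has length 5.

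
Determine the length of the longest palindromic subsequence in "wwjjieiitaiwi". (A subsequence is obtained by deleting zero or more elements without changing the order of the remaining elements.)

One longest palindromic subsequence is wiiiiw (positions 2,5,7,8,11,12); it reads the same forward and backward, and the interval DP gives dp[1][13] = 6.

6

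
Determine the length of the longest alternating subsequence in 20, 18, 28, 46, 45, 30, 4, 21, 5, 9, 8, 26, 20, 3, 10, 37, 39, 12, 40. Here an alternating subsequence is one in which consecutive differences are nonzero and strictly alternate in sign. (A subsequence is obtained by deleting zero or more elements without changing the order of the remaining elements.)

A longest alternating subsequence is 20, 18, 28, 4, 21, 5, 9, 8, 26, 20, 37, 12, 40 (positions 1,2,3,7,8,9,10,11,12,13,16,18,19); its 12 consecutive differences strictly alternate in sign, and length 13 is optimal.

13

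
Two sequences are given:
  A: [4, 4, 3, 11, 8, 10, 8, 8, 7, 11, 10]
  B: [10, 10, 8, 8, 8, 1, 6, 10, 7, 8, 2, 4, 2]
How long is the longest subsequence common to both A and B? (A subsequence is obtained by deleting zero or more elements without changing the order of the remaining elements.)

4

A longest common subsequence is 8, 8, 8, 7 (length 4); the LCS DP confirms no longer common subsequence exists.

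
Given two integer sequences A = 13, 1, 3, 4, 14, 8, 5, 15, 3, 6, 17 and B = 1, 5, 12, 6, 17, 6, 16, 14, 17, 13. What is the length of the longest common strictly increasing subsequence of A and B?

For each value that appears in both, track the longest common increasing run ending there.
The best achievable length is 4; one witness is 1, 5, 6, 17 (A-positions 2,7,10,11, B-positions 1,2,4,5).

4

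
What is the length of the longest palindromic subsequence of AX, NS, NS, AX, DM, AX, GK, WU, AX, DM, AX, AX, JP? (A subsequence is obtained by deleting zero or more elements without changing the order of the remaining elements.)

Using dp[i][j] = 2 + dp[i+1][j−1] if the ends match, else max(dp[i+1][j], dp[i][j−1]):
dp[1][13] = 9. A witness is AX AX DM AX WU AX DM AX AX at positions 1,4,5,6,8,9,10,11,12.

9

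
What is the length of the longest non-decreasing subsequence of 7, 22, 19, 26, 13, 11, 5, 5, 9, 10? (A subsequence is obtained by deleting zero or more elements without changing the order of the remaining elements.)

4

Scanning left to right, the best length ending at each element is: 7→1, 22→2, 19→2, 26→3, 13→2, 11→2, 5→1, 5→2, 9→3, 10→4.
So the longest non-decreasing subsequence has length 4, e.g. 5, 5, 9, 10.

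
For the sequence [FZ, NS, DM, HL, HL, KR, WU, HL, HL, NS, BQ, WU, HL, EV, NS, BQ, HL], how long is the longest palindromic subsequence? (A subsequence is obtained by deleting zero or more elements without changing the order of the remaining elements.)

Using dp[i][j] = 2 + dp[i+1][j−1] if the ends match, else max(dp[i+1][j], dp[i][j−1]):
dp[1][17] = 8. A witness is HL HL WU HL HL WU HL HL at positions 4,5,7,8,9,12,13,17.

8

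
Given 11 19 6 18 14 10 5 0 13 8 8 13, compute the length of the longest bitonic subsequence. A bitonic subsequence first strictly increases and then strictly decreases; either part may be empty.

7

Let inc[i] be the LIS ending at i and dec[i] the longest strictly decreasing subsequence starting at i. inc = [1, 2, 1, 2, 2, 2, 1, 1, 3, 2, 2, 3], dec = [4, 6, 3, 5, 4, 3, 2, 1, 2, 1, 1, 1].
max_i inc[i]+dec[i]−1 = 7, with one witness 11, 19, 18, 14, 10, 5, 0.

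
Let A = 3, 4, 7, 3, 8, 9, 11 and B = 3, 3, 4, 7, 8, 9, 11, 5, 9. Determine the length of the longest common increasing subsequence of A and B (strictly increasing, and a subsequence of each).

6

For each value that appears in both, track the longest common increasing run ending there.
The best achievable length is 6; one witness is 3, 4, 7, 8, 9, 11 (A-positions 1,2,3,5,6,7, B-positions 1,3,4,5,6,7).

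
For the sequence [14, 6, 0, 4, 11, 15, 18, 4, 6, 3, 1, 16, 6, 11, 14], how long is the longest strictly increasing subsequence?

5

Let dp[i] be the longest increasing subsequence ending at position i. Then dp = [1, 1, 1, 2, 3, 4, 5, 2, 3, 2, 2, 5, 3, 4, 5].
The maximum is 5; one witness is 0, 4, 11, 15, 18 at positions 3,4,5,6,7.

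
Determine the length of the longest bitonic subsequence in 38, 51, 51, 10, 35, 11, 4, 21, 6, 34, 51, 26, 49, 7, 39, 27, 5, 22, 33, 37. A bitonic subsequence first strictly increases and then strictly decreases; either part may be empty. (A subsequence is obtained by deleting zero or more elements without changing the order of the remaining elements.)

One longest bitonic subsequence is 10, 11, 21, 34, 51, 49, 39, 27, 22 (positions 4,6,8,10,11,13,15,16,18): it rises to 51 then falls. Length 9 is optimal.

9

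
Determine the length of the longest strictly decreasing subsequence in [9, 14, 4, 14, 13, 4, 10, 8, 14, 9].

4

Let dp[i] be the longest decreasing subsequence ending at position i. Then dp = [1, 1, 2, 1, 2, 3, 3, 4, 1, 4].
The maximum is 4; one witness is 14, 13, 10, 8 at positions 2,5,7,8.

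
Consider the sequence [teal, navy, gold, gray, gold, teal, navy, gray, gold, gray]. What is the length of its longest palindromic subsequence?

Using dp[i][j] = 2 + dp[i+1][j−1] if the ends match, else max(dp[i+1][j], dp[i][j−1]):
dp[1][10] = 5. A witness is gray gold gray gold gray at positions 4,5,8,9,10.

5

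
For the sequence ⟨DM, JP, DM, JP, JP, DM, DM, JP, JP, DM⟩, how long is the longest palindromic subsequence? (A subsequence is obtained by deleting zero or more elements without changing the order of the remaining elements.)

Using dp[i][j] = 2 + dp[i+1][j−1] if the ends match, else max(dp[i+1][j], dp[i][j−1]):
dp[1][10] = 8. A witness is DM JP JP DM DM JP JP DM at positions 1,2,4,6,7,8,9,10.

8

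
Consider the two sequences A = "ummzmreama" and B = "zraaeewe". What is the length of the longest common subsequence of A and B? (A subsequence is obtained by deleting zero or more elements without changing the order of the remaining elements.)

4

Backtracking the LCS table gives one alignment: z (A4,B1) → r (A6,B2) → a (A8,B3) → a (A10,B4).
So the longest common subsequence has length 4.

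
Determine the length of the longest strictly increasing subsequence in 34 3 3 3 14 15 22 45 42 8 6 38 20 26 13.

5

Scanning left to right, the best length ending at each element is: 34→1, 3→1, 3→1, 3→1, 14→2, 15→3, 22→4, 45→5, 42→5, 8→2, 6→2, 38→5, 20→4, 26→5, 13→3.
So the longest increasing subsequence has length 5, e.g. 3, 14, 15, 22, 45.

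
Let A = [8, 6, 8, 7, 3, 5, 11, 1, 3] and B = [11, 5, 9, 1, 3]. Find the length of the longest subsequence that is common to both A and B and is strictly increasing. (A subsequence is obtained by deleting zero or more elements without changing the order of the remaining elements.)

2

For each value that appears in both, track the longest common increasing run ending there.
The best achievable length is 2; one witness is 1, 3 (A-positions 8,9, B-positions 4,5).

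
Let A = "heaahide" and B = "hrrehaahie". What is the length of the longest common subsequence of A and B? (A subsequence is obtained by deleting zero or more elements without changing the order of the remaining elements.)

7

A longest common subsequence is heaahie (length 7); the LCS DP confirms no longer common subsequence exists.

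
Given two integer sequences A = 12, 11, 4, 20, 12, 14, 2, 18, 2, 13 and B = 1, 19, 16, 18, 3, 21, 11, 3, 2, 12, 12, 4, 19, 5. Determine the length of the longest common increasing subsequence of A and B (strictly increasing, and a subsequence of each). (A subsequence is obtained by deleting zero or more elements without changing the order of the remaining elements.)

A longest common strictly increasing subsequence is 11, 12 (length 2); it appears in order in both A and B, and no longer such subsequence exists.

2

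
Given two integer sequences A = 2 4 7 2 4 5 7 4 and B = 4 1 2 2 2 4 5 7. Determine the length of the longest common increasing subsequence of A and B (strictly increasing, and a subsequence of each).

4

For each value that appears in both, track the longest common increasing run ending there.
The best achievable length is 4; one witness is 2, 4, 5, 7 (A-positions 1,2,6,7, B-positions 3,6,7,8).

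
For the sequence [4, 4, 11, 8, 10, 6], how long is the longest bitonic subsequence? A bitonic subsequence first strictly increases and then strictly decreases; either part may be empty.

Let inc[i] be the LIS ending at i and dec[i] the longest strictly decreasing subsequence starting at i. inc = [1, 1, 2, 2, 3, 2], dec = [1, 1, 3, 2, 2, 1].
max_i inc[i]+dec[i]−1 = 4, with one witness 4, 11, 10, 6.

4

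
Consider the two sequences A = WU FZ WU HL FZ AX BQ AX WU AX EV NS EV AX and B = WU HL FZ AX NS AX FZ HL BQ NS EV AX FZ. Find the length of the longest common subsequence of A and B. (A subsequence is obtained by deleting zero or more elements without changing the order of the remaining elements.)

8

A longest common subsequence is WU, HL, FZ, AX, BQ, NS, EV, AX (length 8); the LCS DP confirms no longer common subsequence exists.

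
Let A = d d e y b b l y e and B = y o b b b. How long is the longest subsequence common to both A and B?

Backtracking the LCS table gives one alignment: y (A4,B1) → b (A5,B4) → b (A6,B5).
So the longest common subsequence has length 3.

3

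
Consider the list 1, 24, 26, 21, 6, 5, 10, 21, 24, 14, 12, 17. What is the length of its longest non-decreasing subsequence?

5

Let dp[i] be the longest non-decreasing subsequence ending at position i. Then dp = [1, 2, 3, 2, 2, 2, 3, 4, 5, 4, 4, 5].
The maximum is 5; one witness is 1, 6, 10, 21, 24 at positions 1,5,7,8,9.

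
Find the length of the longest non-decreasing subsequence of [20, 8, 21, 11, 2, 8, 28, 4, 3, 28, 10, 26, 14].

Let dp[i] be the longest non-decreasing subsequence ending at position i. Then dp = [1, 1, 2, 2, 1, 2, 3, 2, 2, 4, 3, 4, 4].
The maximum is 4; one witness is 20, 21, 28, 28 at positions 1,3,7,10.

4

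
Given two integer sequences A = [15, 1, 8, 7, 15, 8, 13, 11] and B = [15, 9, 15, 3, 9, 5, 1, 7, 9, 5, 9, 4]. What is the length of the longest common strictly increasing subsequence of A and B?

A longest common strictly increasing subsequence is 1, 7 (length 2); it appears in order in both A and B, and no longer such subsequence exists.

2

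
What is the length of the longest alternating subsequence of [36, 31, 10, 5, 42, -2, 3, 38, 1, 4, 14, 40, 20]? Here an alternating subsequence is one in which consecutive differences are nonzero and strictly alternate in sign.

Track the best alternating length ending on an up-step vs a down-step at each position: up/down = 1/1, 1/2, 1/2, 1/2, 3/1, 1/4, 5/4, 5/4, 5/6, 7/6, 7/6, 7/4, 7/8.
The maximum over both is 8; one such subsequence is 36, 31, 42, -2, 3, 1, 40, 20.

8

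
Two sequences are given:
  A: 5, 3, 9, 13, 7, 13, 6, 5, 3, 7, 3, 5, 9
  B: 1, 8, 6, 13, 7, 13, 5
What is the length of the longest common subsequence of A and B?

A longest common subsequence is 13, 7, 13, 5 (length 4); the LCS DP confirms no longer common subsequence exists.

4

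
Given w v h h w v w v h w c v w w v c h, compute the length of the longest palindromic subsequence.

9

One longest palindromic subsequence is hvwwvwwvh (positions 3,6,7,10,12,13,14,15,17); it reads the same forward and backward, and the interval DP gives dp[1][17] = 9.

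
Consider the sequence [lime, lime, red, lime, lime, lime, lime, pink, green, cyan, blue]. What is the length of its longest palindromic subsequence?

One longest palindromic subsequence is lime lime lime lime lime lime (positions 1,2,4,5,6,7); it reads the same forward and backward, and the interval DP gives dp[1][11] = 6.

6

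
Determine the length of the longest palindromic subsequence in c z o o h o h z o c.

7

One longest palindromic subsequence is cohohoc (positions 1,3,5,6,7,9,10); it reads the same forward and backward, and the interval DP gives dp[1][10] = 7.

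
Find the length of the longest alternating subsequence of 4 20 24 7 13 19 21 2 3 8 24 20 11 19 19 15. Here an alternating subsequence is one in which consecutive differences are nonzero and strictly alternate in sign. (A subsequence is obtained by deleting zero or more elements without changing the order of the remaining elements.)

Track the best alternating length ending on an up-step vs a down-step at each position: up/down = 1/1, 2/1, 2/1, 2/3, 4/3, 4/3, 4/3, 1/5, 6/5, 6/5, 6/1, 6/7, 6/7, 8/7, 8/7, 8/9.
The maximum over both is 9; one such subsequence is 4, 20, 7, 13, 2, 24, 11, 19, 15.

9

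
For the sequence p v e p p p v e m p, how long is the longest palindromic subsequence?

Using dp[i][j] = 2 + dp[i+1][j−1] if the ends match, else max(dp[i+1][j], dp[i][j−1]):
dp[1][10] = 7. A witness is pepppep at positions 1,3,4,5,6,8,10.

7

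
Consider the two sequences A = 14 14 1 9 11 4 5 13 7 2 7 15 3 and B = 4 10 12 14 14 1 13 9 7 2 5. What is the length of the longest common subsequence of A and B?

6

Backtracking the LCS table gives one alignment: 14 (A1,B4) → 14 (A2,B5) → 1 (A3,B6) → 9 (A4,B8) → 7 (A9,B9) → 2 (A10,B10).
So the longest common subsequence has length 6.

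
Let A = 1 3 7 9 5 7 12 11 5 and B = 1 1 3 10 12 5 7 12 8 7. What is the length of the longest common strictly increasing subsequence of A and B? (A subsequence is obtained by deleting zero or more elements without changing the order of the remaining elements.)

5

A longest common strictly increasing subsequence is 1, 3, 5, 7, 12 (length 5); it appears in order in both A and B, and no longer such subsequence exists.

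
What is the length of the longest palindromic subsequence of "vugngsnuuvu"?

7

One longest palindromic subsequence is vunsnuv (positions 1,2,4,6,7,9,10); it reads the same forward and backward, and the interval DP gives dp[1][11] = 7.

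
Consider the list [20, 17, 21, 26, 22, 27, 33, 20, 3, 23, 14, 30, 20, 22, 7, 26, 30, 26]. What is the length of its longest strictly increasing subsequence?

6

Let dp[i] be the longest increasing subsequence ending at position i. Then dp = [1, 1, 2, 3, 3, 4, 5, 2, 1, 4, 2, 5, 3, 4, 2, 5, 6, 5].
The maximum is 6; one witness is 20, 21, 22, 23, 26, 30 at positions 1,3,5,10,16,17.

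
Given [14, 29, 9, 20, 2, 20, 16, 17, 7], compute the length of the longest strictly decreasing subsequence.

Let dp[i] be the longest decreasing subsequence ending at position i. Then dp = [1, 1, 2, 2, 3, 2, 3, 3, 4].
The maximum is 4; one witness is 29, 20, 16, 7 at positions 2,4,7,9.

4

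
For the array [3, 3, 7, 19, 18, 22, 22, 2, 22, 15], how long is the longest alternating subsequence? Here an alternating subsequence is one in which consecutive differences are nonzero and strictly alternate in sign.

Track the best alternating length ending on an up-step vs a down-step at each position: up/down = 1/1, 1/1, 2/1, 2/1, 2/3, 4/1, 4/1, 1/5, 6/1, 6/7.
The maximum over both is 7; one such subsequence is 3, 19, 18, 22, 2, 22, 15.

7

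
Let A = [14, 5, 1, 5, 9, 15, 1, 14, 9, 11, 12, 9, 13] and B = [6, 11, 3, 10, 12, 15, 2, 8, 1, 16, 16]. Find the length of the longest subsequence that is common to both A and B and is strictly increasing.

A longest common strictly increasing subsequence is 11, 12 (length 2); it appears in order in both A and B, and no longer such subsequence exists.

2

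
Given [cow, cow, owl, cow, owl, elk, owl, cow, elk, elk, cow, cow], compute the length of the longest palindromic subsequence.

Using dp[i][j] = 2 + dp[i+1][j−1] if the ends match, else max(dp[i+1][j], dp[i][j−1]):
dp[1][12] = 9. A witness is cow cow cow owl elk owl cow cow cow at positions 1,2,4,5,6,7,8,11,12.

9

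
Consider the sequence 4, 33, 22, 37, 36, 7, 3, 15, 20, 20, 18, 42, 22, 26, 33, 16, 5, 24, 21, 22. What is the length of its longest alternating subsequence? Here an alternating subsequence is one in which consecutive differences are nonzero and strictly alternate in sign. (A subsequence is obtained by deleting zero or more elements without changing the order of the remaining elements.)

14

A longest alternating subsequence is 4, 33, 22, 37, 7, 20, 18, 42, 22, 26, 16, 24, 21, 22 (positions 1,2,3,4,6,9,11,12,13,14,16,18,19,20); its 13 consecutive differences strictly alternate in sign, and length 14 is optimal.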